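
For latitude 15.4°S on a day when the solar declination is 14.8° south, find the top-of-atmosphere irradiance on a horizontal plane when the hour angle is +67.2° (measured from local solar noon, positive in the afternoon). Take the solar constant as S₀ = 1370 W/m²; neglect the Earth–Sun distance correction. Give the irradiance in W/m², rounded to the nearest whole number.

588 W/m²

With φ = -15.4°, δ = -14.8°, H = 67.20°: sin φ sin δ = 0.0678, cos φ cos δ cos H = 0.3612, so cos θ_z = 0.4290.
Top-of-atmosphere irradiance = S₀ cos θ_z = 1370 × 0.4290 = 587.73 W/m².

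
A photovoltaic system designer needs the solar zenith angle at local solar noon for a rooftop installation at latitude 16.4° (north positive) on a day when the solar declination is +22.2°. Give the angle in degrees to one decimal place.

5.8°

At local solar noon the hour angle is zero, so the zenith angle is |φ − δ| = |16.4° − (22.2°)| = 5.8°.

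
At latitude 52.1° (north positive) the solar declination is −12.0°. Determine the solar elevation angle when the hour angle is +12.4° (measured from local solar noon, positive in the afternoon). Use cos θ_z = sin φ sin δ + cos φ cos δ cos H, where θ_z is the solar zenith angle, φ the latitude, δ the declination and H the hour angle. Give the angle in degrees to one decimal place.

25.0°

With φ = 52.1°, δ = -12.0°, H = 12.40°: sin φ sin δ = -0.1641, cos φ cos δ cos H = 0.5868, so cos θ_z = 0.4227.
θ_z = arccos(0.4227) = 64.99°, so the elevation is 90° − 64.99° = 25.01°.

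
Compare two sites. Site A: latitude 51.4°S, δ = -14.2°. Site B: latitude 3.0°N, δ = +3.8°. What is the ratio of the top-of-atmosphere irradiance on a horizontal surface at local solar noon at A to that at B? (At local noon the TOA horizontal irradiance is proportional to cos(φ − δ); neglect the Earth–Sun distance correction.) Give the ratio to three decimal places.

0.797

A: cos θ_z = cos(-51.4° − (-14.2°)) = 0.7965.
B: cos θ_z = cos(3.0° − (3.8°)) = 0.9999.
Ratio A/B = 0.7965 / 0.9999 = 0.7966.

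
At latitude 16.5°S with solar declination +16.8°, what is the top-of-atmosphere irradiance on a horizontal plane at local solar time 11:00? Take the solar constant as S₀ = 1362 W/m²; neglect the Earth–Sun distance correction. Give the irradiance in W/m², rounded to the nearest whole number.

1096 W/m²

Hour angle H = 15° × (11 − 12) = -15.00°.
With φ = -16.5°, δ = 16.8°, H = -15.00°: sin φ sin δ = -0.0821, cos φ cos δ cos H = 0.8866, so cos θ_z = 0.8045.
Top-of-atmosphere irradiance = S₀ cos θ_z = 1362 × 0.8045 = 1095.73 W/m².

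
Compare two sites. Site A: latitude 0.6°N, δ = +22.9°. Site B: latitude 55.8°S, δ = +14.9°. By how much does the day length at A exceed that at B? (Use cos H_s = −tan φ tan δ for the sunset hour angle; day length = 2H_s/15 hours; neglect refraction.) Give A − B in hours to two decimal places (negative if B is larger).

+3.11 h

A: H_s = arccos(−tan 0.6° · tan 22.9°) = 90.25°, so 2H_s/15 = 12.0333 h.
B: H_s = arccos(−tan -55.8° · tan 14.9°) = 66.95°, so 2H_s/15 = 8.9267 h.
A − B = 12.0333 − 8.9267 = 3.1066 h.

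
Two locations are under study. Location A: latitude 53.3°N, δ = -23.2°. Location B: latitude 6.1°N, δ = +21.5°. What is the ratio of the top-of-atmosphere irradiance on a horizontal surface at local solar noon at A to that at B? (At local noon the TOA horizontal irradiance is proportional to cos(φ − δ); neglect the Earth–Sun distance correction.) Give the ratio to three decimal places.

0.242

A: cos θ_z = cos(53.3° − (-23.2°)) = 0.2334.
B: cos θ_z = cos(6.1° − (21.5°)) = 0.9641.
Ratio A/B = 0.2334 / 0.9641 = 0.2421.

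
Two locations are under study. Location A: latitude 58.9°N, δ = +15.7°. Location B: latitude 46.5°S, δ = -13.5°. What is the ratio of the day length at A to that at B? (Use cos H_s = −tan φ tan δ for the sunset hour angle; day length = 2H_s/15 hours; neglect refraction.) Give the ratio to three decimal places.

1.125

A: H_s = arccos(−tan 58.9° · tan 15.7°) = 117.77°, so 2H_s/15 = 15.7027 h.
B: H_s = arccos(−tan -46.5° · tan -13.5°) = 104.65°, so 2H_s/15 = 13.9533 h.
Ratio A/B = 15.7027 / 13.9533 = 1.1254.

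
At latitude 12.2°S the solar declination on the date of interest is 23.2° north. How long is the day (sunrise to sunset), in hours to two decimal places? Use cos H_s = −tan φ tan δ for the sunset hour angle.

11.29 hours

The sunset hour angle satisfies cos H_s = −tan φ tan δ = 0.0927, giving H_s = 84.68°.
Day length = 2 H_s / 15° h⁻¹ = 169.36° / 15 = 11.291 h.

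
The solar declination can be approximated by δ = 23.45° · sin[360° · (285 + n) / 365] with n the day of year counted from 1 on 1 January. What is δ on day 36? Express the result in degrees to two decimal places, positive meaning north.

360 × (285 + 36) / 365 = 316.603°; sin(316.603°) = -0.6870.
δ = 23.45 × -0.6870 = -16.110° ≈ -16.11°.

-16.11°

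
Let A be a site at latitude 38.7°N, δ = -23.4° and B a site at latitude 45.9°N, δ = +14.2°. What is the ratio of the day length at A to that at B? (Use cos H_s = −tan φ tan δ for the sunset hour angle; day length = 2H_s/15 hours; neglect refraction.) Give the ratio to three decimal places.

0.663

A: H_s = arccos(−tan 38.7° · tan -23.4°) = 69.72°, so 2H_s/15 = 9.2960 h.
B: H_s = arccos(−tan 45.9° · tan 14.2°) = 105.14°, so 2H_s/15 = 14.0187 h.
Ratio A/B = 9.2960 / 14.0187 = 0.6631.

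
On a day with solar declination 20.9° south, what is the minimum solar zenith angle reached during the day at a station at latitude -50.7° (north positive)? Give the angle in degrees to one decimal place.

At local solar noon the hour angle is zero, so the zenith angle is |φ − δ| = |-50.7° − (-20.9°)| = 29.8°.

29.8°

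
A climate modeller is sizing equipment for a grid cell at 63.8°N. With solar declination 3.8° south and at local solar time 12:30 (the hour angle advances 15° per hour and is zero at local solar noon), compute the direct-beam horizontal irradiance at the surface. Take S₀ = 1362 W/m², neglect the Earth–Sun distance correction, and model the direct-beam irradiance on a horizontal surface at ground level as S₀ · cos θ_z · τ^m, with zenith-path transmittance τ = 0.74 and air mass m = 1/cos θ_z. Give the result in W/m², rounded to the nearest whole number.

231 W/m²

Hour angle H = 15° × (12.5 − 12) = 7.50°.
cos θ_z = sin φ sin δ + cos φ cos δ cos H = (0.8973)(-0.0663) + (0.4415)(0.9978)(0.9914) = 0.3772.
Air mass m = 1/cos θ_z = 1/0.3772 = 2.651; τ^m = 0.74^2.651 = 0.4501.
Surface direct beam = 1362 × 0.3772 × 0.4501 = 231.24 W/m².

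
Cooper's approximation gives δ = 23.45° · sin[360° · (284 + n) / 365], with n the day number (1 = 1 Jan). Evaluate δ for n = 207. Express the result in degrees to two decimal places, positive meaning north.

+19.38°

360 × (284 + 207) / 365 = 484.274°; sin(484.274°) = 0.8264.
δ = 23.45 × 0.8264 = 19.379° ≈ +19.38°.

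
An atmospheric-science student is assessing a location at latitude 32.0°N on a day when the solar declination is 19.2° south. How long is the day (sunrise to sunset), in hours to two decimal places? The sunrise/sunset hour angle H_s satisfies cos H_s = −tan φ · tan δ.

The sunset hour angle satisfies cos H_s = −tan φ tan δ = 0.2176, giving H_s = 77.43°.
Day length = 2 H_s / 15° h⁻¹ = 154.86° / 15 = 10.324 h.

10.32 hours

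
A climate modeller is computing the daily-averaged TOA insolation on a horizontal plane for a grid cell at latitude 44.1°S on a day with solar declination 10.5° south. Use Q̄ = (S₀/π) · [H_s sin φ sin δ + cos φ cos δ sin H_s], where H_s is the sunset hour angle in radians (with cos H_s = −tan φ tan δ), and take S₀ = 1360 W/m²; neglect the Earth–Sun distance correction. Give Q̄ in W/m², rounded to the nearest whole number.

397 W/m²

The sunset hour angle satisfies cos H_s = −tan φ tan δ = -0.1796, giving H_s = 100.35°. In radians, H_s = 1.7514.
H_s sin φ sin δ = 1.7514 × -0.6959 × -0.1822 = 0.2221.
cos φ cos δ sin H_s = 0.7181 × 0.9833 × 0.9837 = 0.6946.
Q̄ = (1360/π) × (0.2221 + 0.6946) = 432.90 × 0.9167 = 396.84 W/m².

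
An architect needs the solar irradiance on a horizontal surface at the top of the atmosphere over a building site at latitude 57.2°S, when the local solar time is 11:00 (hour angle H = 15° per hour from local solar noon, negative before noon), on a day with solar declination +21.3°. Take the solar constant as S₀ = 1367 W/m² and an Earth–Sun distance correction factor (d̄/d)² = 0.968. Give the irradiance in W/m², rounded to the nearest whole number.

Hour angle H = 15° × (11 − 12) = -15.00°.
cos θ_z = sin φ sin δ + cos φ cos δ cos H = (-0.8406)(0.3633) + (0.5417)(0.9317)(0.9659) = 0.1821.
Top-of-atmosphere irradiance = S₀ (d̄/d)² cos θ_z = 1367 × 0.968 × 0.1821 = 240.96 W/m².

241 W/m²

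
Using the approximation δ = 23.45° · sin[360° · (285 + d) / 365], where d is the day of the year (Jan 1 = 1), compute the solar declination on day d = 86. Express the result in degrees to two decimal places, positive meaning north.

+2.42°

360 × (285 + 86) / 365 = 365.918°; sin(365.918°) = 0.1031.
δ = 23.45 × 0.1031 = 2.418° ≈ +2.42°.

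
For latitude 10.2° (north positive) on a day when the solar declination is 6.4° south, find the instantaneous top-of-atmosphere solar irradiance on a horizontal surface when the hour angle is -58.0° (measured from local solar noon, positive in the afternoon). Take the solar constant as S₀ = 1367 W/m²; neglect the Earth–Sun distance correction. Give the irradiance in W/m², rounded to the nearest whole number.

cos θ_z = sin(10.2°) sin(-6.4°) + cos(10.2°) cos(-6.4°) cos(-58.00°) = -0.0197 + 0.5183 = 0.4986.
Top-of-atmosphere irradiance = S₀ cos θ_z = 1367 × 0.4986 = 681.59 W/m².

682 W/m²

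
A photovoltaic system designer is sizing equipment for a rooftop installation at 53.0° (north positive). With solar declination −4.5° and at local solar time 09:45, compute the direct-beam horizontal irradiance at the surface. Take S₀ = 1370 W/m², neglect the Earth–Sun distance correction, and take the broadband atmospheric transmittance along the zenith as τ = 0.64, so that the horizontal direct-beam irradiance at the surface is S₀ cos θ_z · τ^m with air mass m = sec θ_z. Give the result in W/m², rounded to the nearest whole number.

Hour angle H = 15° × (9.75 − 12) = -33.75°.
With φ = 53.0°, δ = -4.5°, H = -33.75°: sin φ sin δ = -0.0627, cos φ cos δ cos H = 0.4988, so cos θ_z = 0.4361.
Air mass m = 1/cos θ_z = 1/0.4361 = 2.293; τ^m = 0.64^2.293 = 0.3594.
Surface direct beam = 1370 × 0.4361 × 0.3594 = 214.73 W/m².

215 W/m²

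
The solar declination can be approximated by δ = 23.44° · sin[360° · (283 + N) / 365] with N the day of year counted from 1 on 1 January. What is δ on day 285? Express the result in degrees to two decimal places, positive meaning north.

360 × (283 + 285) / 365 = 560.219°; sin(560.219°) = -0.3456.
δ = 23.44 × -0.3456 = -8.101° ≈ -8.10°.

-8.10°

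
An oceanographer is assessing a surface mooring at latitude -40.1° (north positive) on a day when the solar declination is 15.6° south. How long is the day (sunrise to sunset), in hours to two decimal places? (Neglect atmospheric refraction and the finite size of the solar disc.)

13.81 hours

cos H_s = −tan(-40.1°) · tan(-15.6°) = -0.2351, so H_s = arccos(-0.2351) = 103.60°.
Day length = 2 H_s / 15° h⁻¹ = 207.20° / 15 = 13.813 h.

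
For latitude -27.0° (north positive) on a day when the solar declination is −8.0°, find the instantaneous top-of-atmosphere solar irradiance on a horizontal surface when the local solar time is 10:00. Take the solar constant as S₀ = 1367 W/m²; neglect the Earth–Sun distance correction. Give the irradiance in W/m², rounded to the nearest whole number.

1131 W/m²

Hour angle H = 15° × (10 − 12) = -30.00°.
cos θ_z = sin(-27.0°) sin(-8.0°) + cos(-27.0°) cos(-8.0°) cos(-30.00°) = 0.0632 + 0.7641 = 0.8273.
Top-of-atmosphere irradiance = S₀ cos θ_z = 1367 × 0.8273 = 1130.92 W/m².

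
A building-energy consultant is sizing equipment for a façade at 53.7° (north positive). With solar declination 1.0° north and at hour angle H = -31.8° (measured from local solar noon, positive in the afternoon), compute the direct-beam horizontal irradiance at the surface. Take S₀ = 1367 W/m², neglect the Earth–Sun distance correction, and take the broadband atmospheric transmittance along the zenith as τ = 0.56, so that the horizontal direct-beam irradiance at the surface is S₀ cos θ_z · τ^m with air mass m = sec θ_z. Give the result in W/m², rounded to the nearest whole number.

cos θ_z = sin φ sin δ + cos φ cos δ cos H = (0.8059)(0.0175) + (0.5920)(0.9998)(0.8499) = 0.5171.
Air mass m = 1/cos θ_z = 1/0.5171 = 1.934; τ^m = 0.56^1.934 = 0.3258.
Surface direct beam = 1367 × 0.5171 × 0.3258 = 230.30 W/m².

230 W/m²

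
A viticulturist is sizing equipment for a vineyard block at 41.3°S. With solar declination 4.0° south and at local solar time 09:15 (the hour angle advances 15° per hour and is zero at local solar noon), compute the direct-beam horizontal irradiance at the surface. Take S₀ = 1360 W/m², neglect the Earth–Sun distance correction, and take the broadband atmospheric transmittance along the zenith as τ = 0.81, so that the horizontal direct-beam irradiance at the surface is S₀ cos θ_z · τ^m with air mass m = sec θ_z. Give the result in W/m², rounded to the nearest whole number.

587 W/m²

Hour angle H = 15° × (9.25 − 12) = -41.25°.
With φ = -41.3°, δ = -4.0°, H = -41.25°: sin φ sin δ = 0.0460, cos φ cos δ cos H = 0.5635, so cos θ_z = 0.6095.
Air mass m = 1/cos θ_z = 1/0.6095 = 1.641; τ^m = 0.81^1.641 = 0.7077.
Surface direct beam = 1360 × 0.6095 × 0.7077 = 586.63 W/m².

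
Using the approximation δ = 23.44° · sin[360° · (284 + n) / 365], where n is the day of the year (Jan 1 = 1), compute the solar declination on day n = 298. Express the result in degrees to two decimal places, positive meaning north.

360 × (284 + 298) / 365 = 574.027°; sin(574.027°) = -0.5596.
δ = 23.44 × -0.5596 = -13.117° ≈ -13.12°.

-13.12°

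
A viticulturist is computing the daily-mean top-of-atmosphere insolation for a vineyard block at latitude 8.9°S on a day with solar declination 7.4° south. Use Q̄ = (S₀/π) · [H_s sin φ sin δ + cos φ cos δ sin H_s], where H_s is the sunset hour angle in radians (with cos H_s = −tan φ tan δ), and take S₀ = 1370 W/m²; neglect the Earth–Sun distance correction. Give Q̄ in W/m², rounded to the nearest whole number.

441 W/m²

cos H_s = −tan(-8.9°) · tan(-7.4°) = -0.0203, so H_s = arccos(-0.0203) = 91.16°. In radians, H_s = 1.5910.
H_s sin φ sin δ = 1.5910 × -0.1547 × -0.1288 = 0.0317.
cos φ cos δ sin H_s = 0.9880 × 0.9917 × 0.9998 = 0.9796.
Q̄ = (1370/π) × (0.0317 + 0.9796) = 436.08 × 1.0113 = 441.01 W/m².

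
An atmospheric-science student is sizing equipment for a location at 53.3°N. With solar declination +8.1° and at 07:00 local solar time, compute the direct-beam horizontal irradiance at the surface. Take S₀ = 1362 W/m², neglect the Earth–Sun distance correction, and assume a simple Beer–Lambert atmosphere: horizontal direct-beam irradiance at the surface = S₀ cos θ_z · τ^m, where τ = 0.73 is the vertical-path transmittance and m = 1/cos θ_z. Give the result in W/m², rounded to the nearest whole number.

Hour angle H = 15° × (7 − 12) = -75.00°.
With φ = 53.3°, δ = 8.1°, H = -75.00°: sin φ sin δ = 0.1130, cos φ cos δ cos H = 0.1531, so cos θ_z = 0.2661.
Air mass m = 1/cos θ_z = 1/0.2661 = 3.758; τ^m = 0.73^3.758 = 0.3065.
Surface direct beam = 1362 × 0.2661 × 0.3065 = 111.08 W/m².

111 W/m²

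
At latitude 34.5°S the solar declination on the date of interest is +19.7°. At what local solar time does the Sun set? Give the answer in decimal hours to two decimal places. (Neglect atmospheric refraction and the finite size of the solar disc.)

17.05 h

cos H_s = −tan(-34.5°) · tan(19.7°) = 0.2461, so H_s = arccos(0.2461) = 75.75°.
Sunset is at 12 + H_s/15 = 12 + 5.050 = 17.050 h local solar time.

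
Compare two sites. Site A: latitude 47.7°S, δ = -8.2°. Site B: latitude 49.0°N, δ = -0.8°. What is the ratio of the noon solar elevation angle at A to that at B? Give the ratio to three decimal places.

1.256

A: 90° − |-47.7 − (-8.2)| = 50.50°.
B: 90° − |49.0 − (-0.8)| = 40.20°.
Ratio A/B = 50.5000 / 40.2000 = 1.2562.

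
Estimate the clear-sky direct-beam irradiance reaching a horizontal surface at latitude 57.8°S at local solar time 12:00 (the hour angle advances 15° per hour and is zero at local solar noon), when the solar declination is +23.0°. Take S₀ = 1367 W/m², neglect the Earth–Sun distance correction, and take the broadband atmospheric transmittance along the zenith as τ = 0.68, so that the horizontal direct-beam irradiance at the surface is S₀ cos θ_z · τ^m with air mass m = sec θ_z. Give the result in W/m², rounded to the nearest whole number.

20 W/m²

Hour angle H = 15° × (12 − 12) = 0.00°.
With φ = -57.8°, δ = 23.0°, H = 0.00°: sin φ sin δ = -0.3306, cos φ cos δ cos H = 0.4905, so cos θ_z = 0.1599.
Air mass m = 1/cos θ_z = 1/0.1599 = 6.254; τ^m = 0.68^6.254 = 0.0896.
Surface direct beam = 1367 × 0.1599 × 0.0896 = 19.59 W/m².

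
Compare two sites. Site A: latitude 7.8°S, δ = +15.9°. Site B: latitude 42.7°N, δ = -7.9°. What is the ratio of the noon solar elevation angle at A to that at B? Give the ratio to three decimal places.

A: 90° − |-7.8 − (15.9)| = 66.30°.
B: 90° − |42.7 − (-7.9)| = 39.40°.
Ratio A/B = 66.3000 / 39.4000 = 1.6827.

1.683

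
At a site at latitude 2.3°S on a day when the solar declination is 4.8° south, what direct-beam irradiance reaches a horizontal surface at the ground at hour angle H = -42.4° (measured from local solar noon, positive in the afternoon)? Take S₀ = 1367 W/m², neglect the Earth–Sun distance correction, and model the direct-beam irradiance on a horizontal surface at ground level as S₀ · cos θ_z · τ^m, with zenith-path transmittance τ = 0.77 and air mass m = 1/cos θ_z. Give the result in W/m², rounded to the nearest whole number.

709 W/m²

cos θ_z = sin φ sin δ + cos φ cos δ cos H = (-0.0401)(-0.0837) + (0.9992)(0.9965)(0.7385) = 0.7387.
Air mass m = 1/cos θ_z = 1/0.7387 = 1.354; τ^m = 0.77^1.354 = 0.7020.
Surface direct beam = 1367 × 0.7387 × 0.7020 = 708.88 W/m².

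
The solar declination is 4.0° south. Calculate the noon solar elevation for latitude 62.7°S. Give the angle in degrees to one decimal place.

31.3°

At local solar noon the hour angle is zero, so the elevation is 90° − |φ − δ| = 90° − |-62.7° − (-4.0°)| = 90° − 58.7° = 31.3°.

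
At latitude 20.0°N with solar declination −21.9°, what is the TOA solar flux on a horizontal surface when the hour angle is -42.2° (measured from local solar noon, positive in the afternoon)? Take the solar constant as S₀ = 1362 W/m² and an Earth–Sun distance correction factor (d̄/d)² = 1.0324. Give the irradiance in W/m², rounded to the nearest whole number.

cos θ_z = sin(20.0°) sin(-21.9°) + cos(20.0°) cos(-21.9°) cos(-42.20°) = -0.1276 + 0.6459 = 0.5183.
Top-of-atmosphere irradiance = S₀ (d̄/d)² cos θ_z = 1362 × 1.0324 × 0.5183 = 728.80 W/m².

729 W/m²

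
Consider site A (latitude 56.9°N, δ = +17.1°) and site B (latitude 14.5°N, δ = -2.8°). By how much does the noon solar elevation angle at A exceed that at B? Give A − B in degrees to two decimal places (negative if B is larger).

A: 90° − |56.9 − (17.1)| = 50.20°.
B: 90° − |14.5 − (-2.8)| = 72.70°.
A − B = 50.20 − 72.70 = -22.50°.

-22.50°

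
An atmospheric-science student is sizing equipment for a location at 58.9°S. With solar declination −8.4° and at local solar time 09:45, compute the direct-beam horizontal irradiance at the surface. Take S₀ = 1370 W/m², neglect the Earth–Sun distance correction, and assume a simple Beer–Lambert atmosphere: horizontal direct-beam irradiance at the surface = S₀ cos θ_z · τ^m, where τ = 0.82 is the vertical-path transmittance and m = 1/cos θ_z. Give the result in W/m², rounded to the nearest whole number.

525 W/m²

Hour angle H = 15° × (9.75 − 12) = -33.75°.
cos θ_z = sin(-58.9°) sin(-8.4°) + cos(-58.9°) cos(-8.4°) cos(-33.75°) = 0.1251 + 0.4249 = 0.5500.
Air mass m = 1/cos θ_z = 1/0.5500 = 1.818; τ^m = 0.82^1.818 = 0.6971.
Surface direct beam = 1370 × 0.5500 × 0.6971 = 525.26 W/m².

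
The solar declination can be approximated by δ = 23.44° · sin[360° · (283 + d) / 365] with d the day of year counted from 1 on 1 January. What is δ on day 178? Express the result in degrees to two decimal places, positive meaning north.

+23.36°

360 × (283 + 178) / 365 = 454.685°; sin(454.685°) = 0.9967.
δ = 23.44 × 0.9967 = 23.363° ≈ +23.36°.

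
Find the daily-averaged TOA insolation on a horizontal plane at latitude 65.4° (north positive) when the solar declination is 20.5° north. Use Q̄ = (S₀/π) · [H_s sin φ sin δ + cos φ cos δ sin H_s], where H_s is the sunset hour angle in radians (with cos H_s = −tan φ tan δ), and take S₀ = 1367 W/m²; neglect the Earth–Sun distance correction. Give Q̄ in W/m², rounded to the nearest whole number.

448 W/m²

−tan φ tan δ = −(2.1842)(0.3739) = -0.8167; H_s = arccos(-0.8167) = 144.76°. In radians, H_s = 2.5265.
H_s sin φ sin δ = 2.5265 × 0.9092 × 0.3502 = 0.8044.
cos φ cos δ sin H_s = 0.4163 × 0.9367 × 0.5770 = 0.2250.
Q̄ = (1367/π) × (0.8044 + 0.2250) = 435.13 × 1.0294 = 447.92 W/m².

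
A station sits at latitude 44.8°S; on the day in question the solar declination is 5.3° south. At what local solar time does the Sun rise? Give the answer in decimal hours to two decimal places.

cos H_s = −tan(-44.8°) · tan(-5.3°) = -0.0921, so H_s = arccos(-0.0921) = 95.28°.
Sunrise is at 12 − H_s/15 = 12 − 6.352 = 5.648 h local solar time.

5.65 h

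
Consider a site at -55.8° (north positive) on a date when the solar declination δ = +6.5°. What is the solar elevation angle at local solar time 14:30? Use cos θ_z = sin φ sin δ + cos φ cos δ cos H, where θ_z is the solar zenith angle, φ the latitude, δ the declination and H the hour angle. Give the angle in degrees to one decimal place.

Hour angle H = 15° × (14.5 − 12) = 37.50°.
cos θ_z = sin φ sin δ + cos φ cos δ cos H = (-0.8271)(0.1132) + (0.5621)(0.9936)(0.7934) = 0.3495.
θ_z = arccos(0.3495) = 69.54°, so the elevation is 90° − 69.54° = 20.46°.

20.5°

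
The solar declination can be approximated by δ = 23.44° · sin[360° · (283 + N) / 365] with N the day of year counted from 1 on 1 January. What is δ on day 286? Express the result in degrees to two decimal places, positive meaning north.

360 × (283 + 286) / 365 = 561.205°; sin(561.205°) = -0.3617.
δ = 23.44 × -0.3617 = -8.478° ≈ -8.48°.

-8.48°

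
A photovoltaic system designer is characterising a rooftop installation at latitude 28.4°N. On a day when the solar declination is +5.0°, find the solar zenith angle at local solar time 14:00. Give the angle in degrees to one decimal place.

Hour angle H = 15° × (14 − 12) = 30.00°.
With φ = 28.4°, δ = 5.0°, H = 30.00°: sin φ sin δ = 0.0415, cos φ cos δ cos H = 0.7589, so cos θ_z = 0.8004.
θ_z = arccos(0.8004) = 36.83°.

36.8°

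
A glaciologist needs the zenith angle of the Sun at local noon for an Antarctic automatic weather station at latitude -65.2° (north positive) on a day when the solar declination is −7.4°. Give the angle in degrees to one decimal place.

At local solar noon the hour angle is zero, so the zenith angle is |φ − δ| = |-65.2° − (-7.4°)| = 57.8°.

57.8°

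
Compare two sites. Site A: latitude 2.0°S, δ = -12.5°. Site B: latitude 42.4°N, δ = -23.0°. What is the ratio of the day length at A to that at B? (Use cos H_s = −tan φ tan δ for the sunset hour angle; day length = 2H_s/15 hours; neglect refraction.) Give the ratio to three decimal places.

A: H_s = arccos(−tan -2.0° · tan -12.5°) = 90.44°, so 2H_s/15 = 12.0587 h.
B: H_s = arccos(−tan 42.4° · tan -23.0°) = 67.19°, so 2H_s/15 = 8.9587 h.
Ratio A/B = 12.0587 / 8.9587 = 1.3460.

1.346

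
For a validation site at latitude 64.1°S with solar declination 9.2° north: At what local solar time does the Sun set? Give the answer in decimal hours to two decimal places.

cos H_s = −tan(-64.1°) · tan(9.2°) = 0.3336, so H_s = arccos(0.3336) = 70.51°.
Sunset is at 12 + H_s/15 = 12 + 4.701 = 16.701 h local solar time.

16.70 h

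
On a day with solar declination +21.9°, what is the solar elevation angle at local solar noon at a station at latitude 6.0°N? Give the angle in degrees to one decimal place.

74.1°

At local solar noon the hour angle is zero, so the elevation is 90° − |φ − δ| = 90° − |6.0° − (21.9°)| = 90° − 15.9° = 74.1°.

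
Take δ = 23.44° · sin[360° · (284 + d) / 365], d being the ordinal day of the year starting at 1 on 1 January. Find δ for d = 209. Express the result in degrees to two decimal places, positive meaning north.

+18.90°

360 × (284 + 209) / 365 = 486.247°; sin(486.247°) = 0.8065.
δ = 23.44 × 0.8065 = 18.904° ≈ +18.90°.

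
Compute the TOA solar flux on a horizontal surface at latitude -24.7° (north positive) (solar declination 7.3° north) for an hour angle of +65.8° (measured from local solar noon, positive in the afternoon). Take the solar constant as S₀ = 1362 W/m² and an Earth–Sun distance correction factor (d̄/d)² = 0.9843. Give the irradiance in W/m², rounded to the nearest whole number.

424 W/m²

cos θ_z = sin φ sin δ + cos φ cos δ cos H = (-0.4179)(0.1271) + (0.9085)(0.9919)(0.4099) = 0.3163.
Top-of-atmosphere irradiance = S₀ (d̄/d)² cos θ_z = 1362 × 0.9843 × 0.3163 = 424.04 W/m².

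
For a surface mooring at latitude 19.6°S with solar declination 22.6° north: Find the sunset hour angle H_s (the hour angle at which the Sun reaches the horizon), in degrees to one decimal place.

cos H_s = −tan(-19.6°) · tan(22.6°) = 0.1482, so H_s = arccos(0.1482) = 81.48°.

81.5°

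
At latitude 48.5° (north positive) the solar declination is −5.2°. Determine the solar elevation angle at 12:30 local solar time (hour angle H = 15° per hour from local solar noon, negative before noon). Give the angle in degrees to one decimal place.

35.9°

Hour angle H = 15° × (12.5 − 12) = 7.50°.
cos θ_z = sin φ sin δ + cos φ cos δ cos H = (0.7490)(-0.0906) + (0.6626)(0.9959)(0.9914) = 0.5863.
θ_z = arccos(0.5863) = 54.11°, so the elevation is 90° − 54.11° = 35.89°.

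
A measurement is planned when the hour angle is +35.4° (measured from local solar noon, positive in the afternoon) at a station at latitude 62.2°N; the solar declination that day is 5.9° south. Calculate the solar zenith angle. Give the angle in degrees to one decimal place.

With φ = 62.2°, δ = -5.9°, H = 35.40°: sin φ sin δ = -0.0909, cos φ cos δ cos H = 0.3782, so cos θ_z = 0.2873.
θ_z = arccos(0.2873) = 73.30°.

73.3°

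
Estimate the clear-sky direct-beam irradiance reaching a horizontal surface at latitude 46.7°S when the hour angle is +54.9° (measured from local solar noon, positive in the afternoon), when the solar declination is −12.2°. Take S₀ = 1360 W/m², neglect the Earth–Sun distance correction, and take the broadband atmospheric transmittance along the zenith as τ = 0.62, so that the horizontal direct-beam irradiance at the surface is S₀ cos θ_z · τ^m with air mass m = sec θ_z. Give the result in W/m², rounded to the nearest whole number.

302 W/m²

cos θ_z = sin(-46.7°) sin(-12.2°) + cos(-46.7°) cos(-12.2°) cos(54.90°) = 0.1538 + 0.3854 = 0.5392.
Air mass m = 1/cos θ_z = 1/0.5392 = 1.855; τ^m = 0.62^1.855 = 0.4120.
Surface direct beam = 1360 × 0.5392 × 0.4120 = 302.12 W/m².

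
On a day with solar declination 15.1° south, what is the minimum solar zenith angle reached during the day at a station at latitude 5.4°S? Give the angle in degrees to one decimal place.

At local solar noon the hour angle is zero, so the zenith angle is |φ − δ| = |-5.4° − (-15.1°)| = 9.7°.

9.7°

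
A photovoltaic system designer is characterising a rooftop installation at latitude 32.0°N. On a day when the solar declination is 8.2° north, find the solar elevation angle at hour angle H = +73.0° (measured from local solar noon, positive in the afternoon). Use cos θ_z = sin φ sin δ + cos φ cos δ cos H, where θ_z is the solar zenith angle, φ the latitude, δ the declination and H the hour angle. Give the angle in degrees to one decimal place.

cos θ_z = sin(32.0°) sin(8.2°) + cos(32.0°) cos(8.2°) cos(73.00°) = 0.0756 + 0.2454 = 0.3210.
θ_z = arccos(0.3210) = 71.28°, so the elevation is 90° − 71.28° = 18.72°.

18.7°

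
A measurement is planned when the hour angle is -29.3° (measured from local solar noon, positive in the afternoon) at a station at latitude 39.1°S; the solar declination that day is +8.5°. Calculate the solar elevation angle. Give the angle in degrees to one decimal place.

35.2°

With φ = -39.1°, δ = 8.5°, H = -29.30°: sin φ sin δ = -0.0932, cos φ cos δ cos H = 0.6693, so cos θ_z = 0.5761.
θ_z = arccos(0.5761) = 54.82°, so the elevation is 90° − 54.82° = 35.18°.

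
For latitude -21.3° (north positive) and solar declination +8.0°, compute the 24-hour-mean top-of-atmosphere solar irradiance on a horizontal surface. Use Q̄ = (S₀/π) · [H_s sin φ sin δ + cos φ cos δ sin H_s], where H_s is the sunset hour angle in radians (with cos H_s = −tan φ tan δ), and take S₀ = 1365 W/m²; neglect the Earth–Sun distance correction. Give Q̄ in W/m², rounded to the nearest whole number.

367 W/m²

The sunset hour angle satisfies cos H_s = −tan φ tan δ = 0.0548, giving H_s = 86.86°. In radians, H_s = 1.5160.
H_s sin φ sin δ = 1.5160 × -0.3633 × 0.1392 = -0.0767.
cos φ cos δ sin H_s = 0.9317 × 0.9903 × 0.9985 = 0.9213.
Q̄ = (1365/π) × (-0.0767 + 0.9213) = 434.49 × 0.8446 = 366.97 W/m².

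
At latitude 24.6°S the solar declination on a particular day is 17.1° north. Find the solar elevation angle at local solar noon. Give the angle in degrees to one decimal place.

48.3°

At local solar noon the hour angle is zero, so the elevation is 90° − |φ − δ| = 90° − |-24.6° − (17.1°)| = 90° − 41.7° = 48.3°.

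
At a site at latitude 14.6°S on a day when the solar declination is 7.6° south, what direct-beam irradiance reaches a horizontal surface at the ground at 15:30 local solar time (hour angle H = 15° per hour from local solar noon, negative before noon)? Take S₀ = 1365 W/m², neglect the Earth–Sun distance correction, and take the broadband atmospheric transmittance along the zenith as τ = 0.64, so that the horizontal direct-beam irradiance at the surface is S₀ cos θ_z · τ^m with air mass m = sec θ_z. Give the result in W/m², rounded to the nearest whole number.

Hour angle H = 15° × (15.5 − 12) = 52.50°.
cos θ_z = sin φ sin δ + cos φ cos δ cos H = (-0.2521)(-0.1323) + (0.9677)(0.9912)(0.6088) = 0.6173.
Air mass m = 1/cos θ_z = 1/0.6173 = 1.620; τ^m = 0.64^1.620 = 0.4853.
Surface direct beam = 1365 × 0.6173 × 0.4853 = 408.92 W/m².

409 W/m²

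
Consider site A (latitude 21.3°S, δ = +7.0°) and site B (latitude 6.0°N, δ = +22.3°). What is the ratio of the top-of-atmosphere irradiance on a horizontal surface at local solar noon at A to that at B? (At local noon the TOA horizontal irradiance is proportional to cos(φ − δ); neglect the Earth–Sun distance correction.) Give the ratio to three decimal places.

A: cos θ_z = cos(-21.3° − (7.0°)) = 0.8805.
B: cos θ_z = cos(6.0° − (22.3°)) = 0.9598.
Ratio A/B = 0.8805 / 0.9598 = 0.9174.

0.917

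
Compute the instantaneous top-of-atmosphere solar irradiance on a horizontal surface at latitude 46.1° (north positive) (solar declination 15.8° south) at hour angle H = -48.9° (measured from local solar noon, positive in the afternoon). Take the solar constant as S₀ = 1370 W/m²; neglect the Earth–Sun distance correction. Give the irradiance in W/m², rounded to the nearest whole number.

cos θ_z = sin φ sin δ + cos φ cos δ cos H = (0.7206)(-0.2723) + (0.6934)(0.9622)(0.6574) = 0.2424.
Top-of-atmosphere irradiance = S₀ cos θ_z = 1370 × 0.2424 = 332.09 W/m².

332 W/m²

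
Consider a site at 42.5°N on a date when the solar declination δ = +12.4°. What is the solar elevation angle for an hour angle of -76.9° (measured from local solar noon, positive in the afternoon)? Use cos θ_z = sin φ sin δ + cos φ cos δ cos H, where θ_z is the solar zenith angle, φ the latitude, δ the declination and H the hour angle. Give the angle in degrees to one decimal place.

cos θ_z = sin φ sin δ + cos φ cos δ cos H = (0.6756)(0.2147) + (0.7373)(0.9767)(0.2267) = 0.3083.
θ_z = arccos(0.3083) = 72.04°, so the elevation is 90° − 72.04° = 17.96°.

18.0°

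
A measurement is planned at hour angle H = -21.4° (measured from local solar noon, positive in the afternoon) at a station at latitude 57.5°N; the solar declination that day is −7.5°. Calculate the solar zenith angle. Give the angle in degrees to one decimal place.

cos θ_z = sin φ sin δ + cos φ cos δ cos H = (0.8434)(-0.1305) + (0.5373)(0.9914)(0.9311) = 0.3859.
θ_z = arccos(0.3859) = 67.30°.

67.3°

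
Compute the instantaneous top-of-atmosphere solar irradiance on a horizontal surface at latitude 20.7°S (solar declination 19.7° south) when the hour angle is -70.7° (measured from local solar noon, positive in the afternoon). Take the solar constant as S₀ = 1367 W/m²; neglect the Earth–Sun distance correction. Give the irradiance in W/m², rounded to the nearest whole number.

cos θ_z = sin φ sin δ + cos φ cos δ cos H = (-0.3535)(-0.3371) + (0.9354)(0.9415)(0.3305) = 0.4102.
Top-of-atmosphere irradiance = S₀ cos θ_z = 1367 × 0.4102 = 560.74 W/m².

561 W/m²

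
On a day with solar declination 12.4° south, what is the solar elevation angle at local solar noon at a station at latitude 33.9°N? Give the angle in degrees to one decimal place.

43.7°

At local solar noon the hour angle is zero, so the elevation is 90° − |φ − δ| = 90° − |33.9° − (-12.4°)| = 90° − 46.3° = 43.7°.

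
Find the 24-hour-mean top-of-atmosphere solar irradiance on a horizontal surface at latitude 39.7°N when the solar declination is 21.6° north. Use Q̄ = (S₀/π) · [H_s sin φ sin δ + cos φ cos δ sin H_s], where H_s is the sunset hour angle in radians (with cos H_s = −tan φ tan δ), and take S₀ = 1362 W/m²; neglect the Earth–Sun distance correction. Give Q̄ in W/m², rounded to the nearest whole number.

−tan φ tan δ = −(0.8302)(0.3959) = -0.3287; H_s = arccos(-0.3287) = 109.19°. In radians, H_s = 1.9057.
H_s sin φ sin δ = 1.9057 × 0.6388 × 0.3681 = 0.4481.
cos φ cos δ sin H_s = 0.7694 × 0.9298 × 0.9444 = 0.6756.
Q̄ = (1362/π) × (0.4481 + 0.6756) = 433.54 × 1.1237 = 487.17 W/m².

487 W/m²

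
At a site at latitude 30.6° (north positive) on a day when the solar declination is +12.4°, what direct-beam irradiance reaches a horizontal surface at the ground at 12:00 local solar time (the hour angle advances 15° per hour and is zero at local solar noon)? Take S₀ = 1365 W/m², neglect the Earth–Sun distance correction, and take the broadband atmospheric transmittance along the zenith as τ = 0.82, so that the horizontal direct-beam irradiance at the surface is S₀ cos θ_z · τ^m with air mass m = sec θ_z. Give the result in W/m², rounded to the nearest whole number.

1052 W/m²

Hour angle H = 15° × (12 − 12) = 0.00°.
With φ = 30.6°, δ = 12.4°, H = 0.00°: sin φ sin δ = 0.1093, cos φ cos δ cos H = 0.8407, so cos θ_z = 0.9500.
Air mass m = 1/cos θ_z = 1/0.9500 = 1.053; τ^m = 0.82^1.053 = 0.8114.
Surface direct beam = 1365 × 0.9500 × 0.8114 = 1052.18 W/m².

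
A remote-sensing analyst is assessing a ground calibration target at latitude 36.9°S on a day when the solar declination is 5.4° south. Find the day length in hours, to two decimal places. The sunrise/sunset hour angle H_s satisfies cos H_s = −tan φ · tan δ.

12.54 hours

The sunset hour angle satisfies cos H_s = −tan φ tan δ = -0.0710, giving H_s = 94.07°.
Day length = 2 H_s / 15° h⁻¹ = 188.14° / 15 = 12.543 h.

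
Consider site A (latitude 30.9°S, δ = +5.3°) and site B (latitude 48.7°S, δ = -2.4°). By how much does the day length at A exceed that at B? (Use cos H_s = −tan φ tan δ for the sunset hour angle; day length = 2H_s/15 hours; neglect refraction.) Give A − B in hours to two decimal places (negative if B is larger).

A: H_s = arccos(−tan -30.9° · tan 5.3°) = 86.82°, so 2H_s/15 = 11.5760 h.
B: H_s = arccos(−tan -48.7° · tan -2.4°) = 92.73°, so 2H_s/15 = 12.3640 h.
A − B = 11.5760 − 12.3640 = -0.7880 h.

-0.79 h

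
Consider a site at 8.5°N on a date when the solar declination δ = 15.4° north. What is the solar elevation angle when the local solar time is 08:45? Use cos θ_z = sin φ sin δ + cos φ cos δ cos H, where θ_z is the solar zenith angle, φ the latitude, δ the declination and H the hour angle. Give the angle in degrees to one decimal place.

41.9°

Hour angle H = 15° × (8.75 − 12) = -48.75°.
cos θ_z = sin(8.5°) sin(15.4°) + cos(8.5°) cos(15.4°) cos(-48.75°) = 0.0393 + 0.6287 = 0.6680.
θ_z = arccos(0.6680) = 48.09°, so the elevation is 90° − 48.09° = 41.91°.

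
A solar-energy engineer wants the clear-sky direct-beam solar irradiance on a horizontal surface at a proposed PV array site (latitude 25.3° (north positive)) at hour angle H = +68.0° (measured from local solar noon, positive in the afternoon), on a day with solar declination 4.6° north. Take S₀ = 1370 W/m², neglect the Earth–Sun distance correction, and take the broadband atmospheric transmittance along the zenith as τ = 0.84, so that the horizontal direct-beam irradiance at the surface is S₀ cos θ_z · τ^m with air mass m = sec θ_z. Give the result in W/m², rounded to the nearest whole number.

cos θ_z = sin φ sin δ + cos φ cos δ cos H = (0.4274)(0.0802) + (0.9041)(0.9968)(0.3746) = 0.3719.
Air mass m = 1/cos θ_z = 1/0.3719 = 2.689; τ^m = 0.84^2.689 = 0.6257.
Surface direct beam = 1370 × 0.3719 × 0.6257 = 318.80 W/m².

319 W/m²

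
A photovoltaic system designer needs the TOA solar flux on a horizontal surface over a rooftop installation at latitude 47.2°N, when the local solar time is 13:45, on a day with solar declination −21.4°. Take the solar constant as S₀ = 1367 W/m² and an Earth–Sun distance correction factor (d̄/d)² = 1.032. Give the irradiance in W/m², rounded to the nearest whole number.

423 W/m²

Hour angle H = 15° × (13.75 − 12) = 26.25°.
cos θ_z = sin(47.2°) sin(-21.4°) + cos(47.2°) cos(-21.4°) cos(26.25°) = -0.2677 + 0.5674 = 0.2997.
Top-of-atmosphere irradiance = S₀ (d̄/d)² cos θ_z = 1367 × 1.032 × 0.2997 = 422.80 W/m².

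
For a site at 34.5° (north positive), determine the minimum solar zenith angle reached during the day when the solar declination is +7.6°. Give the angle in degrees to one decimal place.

26.9°

At local solar noon the hour angle is zero, so the zenith angle is |φ − δ| = |34.5° − (7.6°)| = 26.9°.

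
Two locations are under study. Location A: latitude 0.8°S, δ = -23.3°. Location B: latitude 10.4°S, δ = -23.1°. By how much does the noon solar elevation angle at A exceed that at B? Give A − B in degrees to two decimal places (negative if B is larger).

-9.80°

A: 90° − |-0.8 − (-23.3)| = 67.50°.
B: 90° − |-10.4 − (-23.1)| = 77.30°.
A − B = 67.50 − 77.30 = -9.80°.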